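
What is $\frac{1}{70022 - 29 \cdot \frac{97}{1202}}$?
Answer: $\frac{1202}{84163631} \approx 1.4282 \cdot 10^{-5}$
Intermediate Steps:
$\frac{1}{70022 - 29 \cdot \frac{97}{1202}} = \frac{1}{70022 - 29 \cdot 97 \cdot \frac{1}{1202}} = \frac{1}{70022 - \frac{2813}{1202}} = \frac{1}{\frac{84163631}{1202}} = \frac{1202}{84163631}$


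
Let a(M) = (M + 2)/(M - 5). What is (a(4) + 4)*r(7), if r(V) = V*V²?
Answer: -686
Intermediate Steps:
r(V) = V³
a(M) = (2 + M)/(-5 + M)
(a(4) + 4)*r(7) = ((2 + 4)/(-5 + 4) + 4)*7³ = (6/(-1) + 4)*343 = (-1*6 + 4)*343 = (-6 + 4)*343 = -2*343 = -686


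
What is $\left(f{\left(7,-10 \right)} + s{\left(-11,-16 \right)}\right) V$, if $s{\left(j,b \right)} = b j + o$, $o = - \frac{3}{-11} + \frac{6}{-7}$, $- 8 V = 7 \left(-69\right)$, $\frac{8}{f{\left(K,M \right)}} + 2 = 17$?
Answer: $\frac{4674083}{440} \approx 10623.0$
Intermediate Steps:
$f{\left(K,M \right)} = \frac{8}{15}$ ($f{\left(K,M \right)} = \frac{8}{-2 + 17} = \frac{8}{15}$)
$V = \frac{483}{8}$ ($V = - \frac{7 \left(-69\right)}{8} = \left(- \frac{1}{8}\right) \left(-483\right) = \frac{483}{8} \approx 60.375$)
$o = - \frac{45}{77}$ ($o = \left(-3\right) \left(- \frac{1}{11}\right) + 6 \left(- \frac{1}{7}\right) = \frac{3}{11} - \frac{6}{7} = - \frac{45}{77} \approx -0.58442$)
$s{\left(j,b \right)} = - \frac{45}{77} + b j$ ($s{\left(j,b \right)} = b j - \frac{45}{77} = - \frac{45}{77} + b j$)
$\left(f{\left(7,-10 \right)} + s{\left(-11,-16 \right)}\right) V = \left(\frac{8}{15} - - \frac{13507}{77}\right) \frac{483}{8} = \left(\frac{8}{15} + \left(- \frac{45}{77} + 176\right)\right) \frac{483}{8} = \left(\frac{8}{15} + \frac{13507}{77}\right) \frac{483}{8} = \frac{203221}{1155} \cdot \frac{483}{8} = \frac{4674083}{440}$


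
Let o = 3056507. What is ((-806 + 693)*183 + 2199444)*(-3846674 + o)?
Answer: -1721588203755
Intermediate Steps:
((-806 + 693)*183 + 2199444)*(-3846674 + o) = ((-806 + 693)*183 + 2199444)*(-3846674 + 3056507) = (-113*183 + 2199444)*(-790167) = (-20679 + 2199444)*(-790167) = 2178765*(-790167) = -1721588203755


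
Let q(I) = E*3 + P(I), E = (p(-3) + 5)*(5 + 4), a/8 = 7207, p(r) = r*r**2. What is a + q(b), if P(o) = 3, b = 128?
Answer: 57065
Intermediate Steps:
p(r) = r**3
a = 57656 (a = 8*7207 = 57656)
E = -198 (E = ((-3)**3 + 5)*(5 + 4) = (-27 + 5)*9 = -22*9 = -198)
q(I) = -591 (q(I) = -198*3 + 3 = -594 + 3 = -591)
a + q(b) = 57656 - 591 = 57065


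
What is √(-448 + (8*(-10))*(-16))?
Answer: 8*√13 ≈ 28.844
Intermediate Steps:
√(-448 + (8*(-10))*(-16)) = √(-448 - 80*(-16)) = √(-448 + 1280) = √832 = 8*√13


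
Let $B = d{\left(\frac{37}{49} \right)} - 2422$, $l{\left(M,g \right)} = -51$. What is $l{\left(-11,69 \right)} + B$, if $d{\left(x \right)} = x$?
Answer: $- \frac{121140}{49} \approx -2472.2$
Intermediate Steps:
$B = - \frac{118641}{49}$ ($B = \frac{37}{49} - 2422 = - \frac{118641}{49} \approx -2421.2$)
$l{\left(-11,69 \right)} + B = -51 - \frac{118641}{49} = - \frac{121140}{49}$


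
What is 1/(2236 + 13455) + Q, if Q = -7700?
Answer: -120820699/15691 ≈ -7700.0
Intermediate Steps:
1/(2236 + 13455) + Q = 1/(2236 + 13455) - 7700 = 1/15691 - 7700 = -120820699/15691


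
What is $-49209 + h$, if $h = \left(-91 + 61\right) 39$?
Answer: $-50379$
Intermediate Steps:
$h = -1170$ ($h = \left(-30\right) 39 = -1170$)
$-49209 + h = -49209 - 1170 = -50379$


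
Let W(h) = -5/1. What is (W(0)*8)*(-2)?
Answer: 80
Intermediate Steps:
W(h) = -5 (W(h) = -5*1 = -5)
(W(0)*8)*(-2) = -5*8*(-2) = -40*(-2) = 80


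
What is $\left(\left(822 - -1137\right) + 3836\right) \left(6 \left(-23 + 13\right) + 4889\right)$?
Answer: $27984055$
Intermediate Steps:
$\left(\left(822 - -1137\right) + 3836\right) \left(6 \left(-23 + 13\right) + 4889\right) = \left(\left(822 + 1137\right) + 3836\right) \left(6 \left(-10\right) + 4889\right) = \left(1959 + 3836\right) \left(-60 + 4889\right) = 5795 \cdot 4829 = 27984055$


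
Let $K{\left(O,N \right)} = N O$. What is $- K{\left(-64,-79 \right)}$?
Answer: $-5056$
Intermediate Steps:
$- K{\left(-64,-79 \right)} = - \left(-79\right) \left(-64\right) = \left(-1\right) 5056 = -5056$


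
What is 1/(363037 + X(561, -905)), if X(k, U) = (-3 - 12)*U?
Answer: 1/376612 ≈ 2.6553e-6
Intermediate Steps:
X(k, U) = -15*U
1/(363037 + X(561, -905)) = 1/(363037 - 15*(-905)) = 1/(363037 + 13575) = 1/376612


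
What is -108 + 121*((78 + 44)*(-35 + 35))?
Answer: -108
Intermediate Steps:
-108 + 121*((78 + 44)*(-35 + 35)) = -108 + 121*(122*0) = -108 + 121*0 = -108 + 0 = -108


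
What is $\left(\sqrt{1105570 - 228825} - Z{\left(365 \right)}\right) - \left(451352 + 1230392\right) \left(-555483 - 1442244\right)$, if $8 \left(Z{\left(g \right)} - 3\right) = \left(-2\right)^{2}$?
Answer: $\frac{6719330791769}{2} + \sqrt{876745} \approx 3.3597 \cdot 10^{12}$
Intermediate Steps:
$Z{\left(g \right)} = \frac{7}{2}$ ($Z{\left(g \right)} = 3 + \frac{\left(-2\right)^{2}}{8} = 3 + \frac{1}{8} \cdot 4 = 3 + \frac{1}{2} = \frac{7}{2}$)
$\left(\sqrt{1105570 - 228825} - Z{\left(365 \right)}\right) - \left(451352 + 1230392\right) \left(-555483 - 1442244\right) = \left(\sqrt{1105570 - 228825} - \frac{7}{2}\right) - \left(451352 + 1230392\right) \left(-555483 - 1442244\right) = \left(\sqrt{876745} - \frac{7}{2}\right) - 1681744 \left(-1997727\right) = \left(- \frac{7}{2} + \sqrt{876745}\right) - -3359665395888 = \left(- \frac{7}{2} + \sqrt{876745}\right) + 3359665395888 = \frac{6719330791769}{2} + \sqrt{876745}$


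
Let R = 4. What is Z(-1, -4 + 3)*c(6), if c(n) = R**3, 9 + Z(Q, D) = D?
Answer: -640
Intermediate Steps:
Z(Q, D) = -9 + D
c(n) = 64 (c(n) = 4**3 = 64)
Z(-1, -4 + 3)*c(6) = (-9 + (-4 + 3))*64 = (-9 - 1)*64 = -10*64 = -640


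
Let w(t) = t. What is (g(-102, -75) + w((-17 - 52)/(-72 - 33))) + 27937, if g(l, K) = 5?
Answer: 977993/35 ≈ 27943.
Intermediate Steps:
(g(-102, -75) + w((-17 - 52)/(-72 - 33))) + 27937 = (5 + (-17 - 52)/(-72 - 33)) + 27937 = (5 - 69/(-105)) + 27937 = (5 - 69*(-1/105)) + 27937 = (5 + 23/35) + 27937 = 198/35 + 27937 = 977993/35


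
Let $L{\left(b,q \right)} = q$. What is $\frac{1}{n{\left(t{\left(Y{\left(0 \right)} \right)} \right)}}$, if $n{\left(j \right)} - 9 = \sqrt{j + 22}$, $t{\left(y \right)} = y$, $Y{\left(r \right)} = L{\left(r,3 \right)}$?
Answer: $\frac{1}{14} \approx 0.071429$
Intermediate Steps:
$Y{\left(r \right)} = 3$
$n{\left(j \right)} = 9 + \sqrt{22 + j}$ ($n{\left(j \right)} = 9 + \sqrt{j + 22} = 9 + \sqrt{22 + j}$)
$\frac{1}{n{\left(t{\left(Y{\left(0 \right)} \right)} \right)}} = \frac{1}{9 + \sqrt{22 + 3}} = \frac{1}{9 + \sqrt{25}} = \frac{1}{9 + 5} = \frac{1}{14}$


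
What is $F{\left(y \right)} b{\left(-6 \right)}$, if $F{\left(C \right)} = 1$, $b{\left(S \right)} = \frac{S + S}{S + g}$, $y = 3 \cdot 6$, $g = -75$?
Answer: $\frac{4}{27} \approx 0.14815$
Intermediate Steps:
$y = 18$
$b{\left(S \right)} = \frac{2 S}{-75 + S}$ ($b{\left(S \right)} = \frac{S + S}{S - 75} = \frac{2 S}{-75 + S}$)
$F{\left(y \right)} b{\left(-6 \right)} = 1 \cdot 2 \left(-6\right) \frac{1}{-75 - 6} = 1 \cdot 2 \left(-6\right) \frac{1}{-81} = 1 \cdot 2 \left(-6\right) \left(- \frac{1}{81}\right) = 1 \cdot \frac{4}{27} = \frac{4}{27}$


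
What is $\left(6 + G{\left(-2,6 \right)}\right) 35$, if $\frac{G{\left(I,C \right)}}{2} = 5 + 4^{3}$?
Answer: $5040$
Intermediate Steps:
$G{\left(I,C \right)} = 138$ ($G{\left(I,C \right)} = 2 \left(5 + 4^{3}\right) = 2 \left(5 + 64\right) = 2 \cdot 69 = 138$)
$\left(6 + G{\left(-2,6 \right)}\right) 35 = \left(6 + 138\right) 35 = 144 \cdot 35 = 5040$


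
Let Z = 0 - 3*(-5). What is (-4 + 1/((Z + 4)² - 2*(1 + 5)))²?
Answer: 1946025/121801 ≈ 15.977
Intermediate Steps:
Z = 15 (Z = 0 + 15 = 15)
(-4 + 1/((Z + 4)² - 2*(1 + 5)))² = (-4 + 1/((15 + 4)² - 2*(1 + 5)))² = (-4 + 1/(19² - 2*6))² = (-4 + 1/(361 - 12))² = (-4 + 1/349)² = (-1395/349)² = 1946025/121801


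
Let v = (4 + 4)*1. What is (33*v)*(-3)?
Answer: -792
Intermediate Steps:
v = 8 (v = 8*1 = 8)
(33*v)*(-3) = (33*8)*(-3) = 264*(-3) = -792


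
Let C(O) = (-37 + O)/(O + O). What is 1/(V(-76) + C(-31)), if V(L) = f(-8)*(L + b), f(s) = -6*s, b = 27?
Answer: -31/72878 ≈ -0.00042537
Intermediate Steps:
C(O) = (-37 + O)/(2*O) (C(O) = (-37 + O)/((2*O)) = (-37 + O)*(1/(2*O)) = (-37 + O)/(2*O))
V(L) = 1296 + 48*L (V(L) = (-6*(-8))*(L + 27) = 48*(27 + L) = 1296 + 48*L)
1/(V(-76) + C(-31)) = 1/((1296 + 48*(-76)) + (1/2)*(-37 - 31)/(-31)) = 1/((1296 - 3648) + (1/2)*(-1/31)*(-68)) = 1/(-2352 + 34/31) = 1/(-72878/31) = -31/72878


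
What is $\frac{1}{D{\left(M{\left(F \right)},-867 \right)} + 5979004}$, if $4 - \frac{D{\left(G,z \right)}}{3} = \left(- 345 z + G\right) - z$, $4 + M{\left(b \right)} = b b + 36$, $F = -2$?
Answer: $\frac{1}{5078962} \approx 1.9689 \cdot 10^{-7}$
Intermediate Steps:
$M{\left(b \right)} = 32 + b^{2}$ ($M{\left(b \right)} = -4 + \left(b b + 36\right) = -4 + \left(b^{2} + 36\right) = -4 + \left(36 + b^{2}\right) = 32 + b^{2}$)
$D{\left(G,z \right)} = 12 - 3 G + 1038 z$ ($D{\left(G,z \right)} = 12 - 3 \left(\left(- 345 z + G\right) - z\right) = 12 - 3 \left(\left(G - 345 z\right) - z\right) = 12 - 3 \left(G - 346 z\right) = 12 - \left(- 1038 z + 3 G\right) = 12 - 3 G + 1038 z$)
$\frac{1}{D{\left(M{\left(F \right)},-867 \right)} + 5979004} = \frac{1}{\left(12 - 3 \left(32 + \left(-2\right)^{2}\right) + 1038 \left(-867\right)\right) + 5979004} = \frac{1}{\left(12 - 3 \left(32 + 4\right) - 899946\right) + 5979004} = \frac{1}{\left(12 - 108 - 899946\right) + 5979004} = \frac{1}{-900042 + 5979004} = \frac{1}{5078962}$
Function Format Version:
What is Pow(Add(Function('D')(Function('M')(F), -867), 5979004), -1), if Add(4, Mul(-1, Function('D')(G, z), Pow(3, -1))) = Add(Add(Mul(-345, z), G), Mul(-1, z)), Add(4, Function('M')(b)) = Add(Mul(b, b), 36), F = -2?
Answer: Rational(1, 5078962) ≈ 1.9689e-7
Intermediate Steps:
Function('M')(b) = Add(32, Pow(b, 2)) (Function('M')(b) = Add(-4, Add(Mul(b, b), 36)) = Add(-4, Add(Pow(b, 2), 36)) = Add(-4, Add(36, Pow(b, 2))) = Add(32, Pow(b, 2)))
Function('D')(G, z) = Add(12, Mul(-3, G), Mul(1038, z)) (Function('D')(G, z) = Add(12, Mul(-3, Add(Add(Mul(-345, z), G), Mul(-1, z)))) = Add(12, Mul(-3, Add(Add(G, Mul(-345, z)), Mul(-1, z)))) = Add(12, Mul(-3, Add(G, Mul(-346, z)))) = Add(12, Add(Mul(-3, G), Mul(1038, z))) = Add(12, Mul(-3, G), Mul(1038, z)))
Pow(Add(Function('D')(Function('M')(F), -867), 5979004), -1) = Pow(Add(Add(12, Mul(-3, Add(32, Pow(-2, 2))), Mul(1038, -867)), 5979004), -1) = Pow(Add(Add(12, Mul(-3, Add(32, 4)), -899946), 5979004), -1) = Pow(Add(Add(12, Mul(-3, 36), -899946), 5979004), -1) = Pow(Add(Add(12, -108, -899946), 5979004), -1) = Pow(Add(-900042, 5979004), -1) = Pow(5078962, -1) = Rational(1, 5078962)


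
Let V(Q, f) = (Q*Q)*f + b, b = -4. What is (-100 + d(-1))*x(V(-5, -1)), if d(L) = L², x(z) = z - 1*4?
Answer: 3267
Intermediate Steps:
V(Q, f) = -4 + f*Q² (V(Q, f) = (Q*Q)*f - 4 = Q²*f - 4 = f*Q² - 4 = -4 + f*Q²)
x(z) = -4 + z (x(z) = z - 4 = -4 + z)
(-100 + d(-1))*x(V(-5, -1)) = (-100 + (-1)²)*(-4 + (-4 - 1*(-5)²)) = (-100 + 1)*(-4 + (-4 - 1*25)) = -99*(-4 + (-4 - 25)) = -99*(-4 - 29) = -99*(-33) = 3267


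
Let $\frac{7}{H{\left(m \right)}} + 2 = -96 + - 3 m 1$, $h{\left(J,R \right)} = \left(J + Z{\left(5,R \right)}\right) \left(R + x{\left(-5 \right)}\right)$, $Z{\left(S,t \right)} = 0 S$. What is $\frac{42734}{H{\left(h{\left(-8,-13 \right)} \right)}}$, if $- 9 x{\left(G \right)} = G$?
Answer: $- \frac{7264780}{3} \approx -2.4216 \cdot 10^{6}$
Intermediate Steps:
$x{\left(G \right)} = - \frac{G}{9}$
$Z{\left(S,t \right)} = 0$
$h{\left(J,R \right)} = J \left(\frac{5}{9} + R\right)$ ($h{\left(J,R \right)} = \left(J + 0\right) \left(R - - \frac{5}{9}\right) = J \left(R + \frac{5}{9}\right) = J \left(\frac{5}{9} + R\right)$)
$H{\left(m \right)} = \frac{7}{-98 - 3 m}$ ($H{\left(m \right)} = \frac{7}{-2 + \left(-96 + - 3 m 1\right)} = \frac{7}{-2 - \left(96 + 3 m\right)} = \frac{7}{-98 - 3 m}$)
$\frac{42734}{H{\left(h{\left(-8,-13 \right)} \right)}} = \frac{42734}{\left(-7\right) \frac{1}{98 + 3 \cdot \frac{1}{9} \left(-8\right) \left(5 + 9 \left(-13\right)\right)}} = \frac{42734}{\left(-7\right) \frac{1}{98 + 3 \cdot \frac{1}{9} \left(-8\right) \left(5 - 117\right)}} = \frac{42734}{\left(-7\right) \frac{1}{98 + 3 \cdot \frac{1}{9} \left(-8\right) \left(-112\right)}} = \frac{42734}{\left(-7\right) \frac{1}{98 + 3 \cdot \frac{896}{9}}} = \frac{42734}{\left(-7\right) \frac{1}{98 + \frac{896}{3}}} = \frac{42734}{\left(-7\right) \frac{1}{\frac{1190}{3}}} = \frac{42734}{\left(-7\right) \frac{3}{1190}} = \frac{42734}{- \frac{3}{170}} = 42734 \left(- \frac{170}{3}\right) = - \frac{7264780}{3}$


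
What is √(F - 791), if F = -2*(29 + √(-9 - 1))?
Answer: √(-849 - 2*I*√10) ≈ 0.1085 - 29.138*I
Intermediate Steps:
F = -58 - 2*I*√10 (F = -2*(29 + √(-10)) = -2*(29 + I*√10) = -58 - 2*I*√10 ≈ -58.0 - 6.3246*I)
√(F - 791) = √((-58 - 2*I*√10) - 791) = √(-849 - 2*I*√10)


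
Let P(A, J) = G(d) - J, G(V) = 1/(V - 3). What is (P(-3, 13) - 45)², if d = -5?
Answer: 216225/64 ≈ 3378.5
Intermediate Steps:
G(V) = 1/(-3 + V)
P(A, J) = -⅛ - J (P(A, J) = 1/(-3 - 5) - J = 1/(-8) - J = -⅛ - J)
(P(-3, 13) - 45)² = ((-⅛ - 1*13) - 45)² = ((-⅛ - 13) - 45)² = (-105/8 - 45)² = (-465/8)² = 216225/64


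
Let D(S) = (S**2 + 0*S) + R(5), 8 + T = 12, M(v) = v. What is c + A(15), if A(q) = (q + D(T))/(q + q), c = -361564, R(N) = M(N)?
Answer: -1807814/5 ≈ -3.6156e+5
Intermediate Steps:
R(N) = N
T = 4 (T = -8 + 12 = 4)
D(S) = 5 + S**2 (D(S) = (S**2 + 0*S) + 5 = (S**2 + 0) + 5 = S**2 + 5 = 5 + S**2)
A(q) = (21 + q)/(2*q) (A(q) = (q + (5 + 4**2))/(q + q) = (q + (5 + 16))/((2*q)) = (q + 21)*(1/(2*q)) = (21 + q)*(1/(2*q)) = (21 + q)/(2*q))
c + A(15) = -361564 + (1/2)*(21 + 15)/15 = -361564 + (1/2)*(1/15)*36 = -361564 + 6/5 = -1807814/5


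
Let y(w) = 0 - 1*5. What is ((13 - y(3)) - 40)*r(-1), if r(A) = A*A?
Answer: -22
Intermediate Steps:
y(w) = -5 (y(w) = 0 - 5 = -5)
r(A) = A²
((13 - y(3)) - 40)*r(-1) = ((13 - 1*(-5)) - 40)*(-1)² = ((13 + 5) - 40)*1 = (18 - 40)*1 = -22*1 = -22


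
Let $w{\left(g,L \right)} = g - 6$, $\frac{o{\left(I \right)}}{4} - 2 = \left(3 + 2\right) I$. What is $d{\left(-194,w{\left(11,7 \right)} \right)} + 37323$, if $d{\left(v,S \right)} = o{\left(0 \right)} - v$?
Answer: $37525$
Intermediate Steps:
$o{\left(I \right)} = 8 + 20 I$ ($o{\left(I \right)} = 8 + 4 \left(3 + 2\right) I = 8 + 4 \cdot 5 I = 8 + 20 I$)
$w{\left(g,L \right)} = -6 + g$ ($w{\left(g,L \right)} = g - 6 = -6 + g$)
$d{\left(v,S \right)} = 8 - v$ ($d{\left(v,S \right)} = \left(8 + 20 \cdot 0\right) - v = \left(8 + 0\right) - v = 8 - v$)
$d{\left(-194,w{\left(11,7 \right)} \right)} + 37323 = \left(8 - -194\right) + 37323 = \left(8 + 194\right) + 37323 = 202 + 37323 = 37525$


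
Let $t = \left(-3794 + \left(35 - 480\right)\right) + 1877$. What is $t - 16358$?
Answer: $-18720$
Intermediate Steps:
$t = -2362$ ($t = \left(-3794 - 445\right) + 1877 = -4239 + 1877 = -2362$)
$t - 16358 = -2362 - 16358 = -18720$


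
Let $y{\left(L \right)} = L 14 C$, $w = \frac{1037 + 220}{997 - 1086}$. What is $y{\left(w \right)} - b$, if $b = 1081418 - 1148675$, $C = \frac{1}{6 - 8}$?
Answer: $\frac{5994672}{89} \approx 67356.0$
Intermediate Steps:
$C = - \frac{1}{2}$ ($C = \frac{1}{-2} = - \frac{1}{2} \approx -0.5$)
$b = -67257$ ($b = 1081418 - 1148675 = -67257$)
$w = - \frac{1257}{89}$ ($w = \frac{1257}{-89} = 1257 \left(- \frac{1}{89}\right) = - \frac{1257}{89} \approx -14.124$)
$y{\left(L \right)} = - 7 L$ ($y{\left(L \right)} = L 14 \left(- \frac{1}{2}\right) = 14 L \left(- \frac{1}{2}\right) = - 7 L$)
$y{\left(w \right)} - b = \left(-7\right) \left(- \frac{1257}{89}\right) - -67257 = \frac{8799}{89} + 67257 = \frac{5994672}{89}$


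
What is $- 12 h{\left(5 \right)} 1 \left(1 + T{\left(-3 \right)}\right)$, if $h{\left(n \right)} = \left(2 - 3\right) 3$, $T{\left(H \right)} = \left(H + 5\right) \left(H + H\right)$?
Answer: $-396$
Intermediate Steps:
$T{\left(H \right)} = 2 H \left(5 + H\right)$ ($T{\left(H \right)} = \left(5 + H\right) 2 H = 2 H \left(5 + H\right)$)
$h{\left(n \right)} = -3$ ($h{\left(n \right)} = \left(-1\right) 3 = -3$)
$- 12 h{\left(5 \right)} 1 \left(1 + T{\left(-3 \right)}\right) = \left(-12\right) \left(-3\right) 1 \left(1 + 2 \left(-3\right) \left(5 - 3\right)\right) = 36 \cdot 1 \left(1 + 2 \left(-3\right) 2\right) = 36 \cdot 1 \left(1 - 12\right) = 36 \cdot 1 \left(-11\right) = 36 \left(-11\right) = -396$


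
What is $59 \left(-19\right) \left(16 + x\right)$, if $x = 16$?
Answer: $-35872$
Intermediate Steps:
$59 \left(-19\right) \left(16 + x\right) = 59 \left(-19\right) \left(16 + 16\right) = \left(-1121\right) 32 = -35872$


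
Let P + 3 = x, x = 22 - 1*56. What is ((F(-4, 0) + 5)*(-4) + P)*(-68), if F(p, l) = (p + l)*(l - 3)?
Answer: 7140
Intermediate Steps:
F(p, l) = (-3 + l)*(l + p) (F(p, l) = (l + p)*(-3 + l) = (-3 + l)*(l + p))
x = -34 (x = 22 - 56 = -34)
P = -37 (P = -3 - 34 = -37)
((F(-4, 0) + 5)*(-4) + P)*(-68) = (((0² - 3*0 - 3*(-4) + 0*(-4)) + 5)*(-4) - 37)*(-68) = (((0 + 0 + 12 + 0) + 5)*(-4) - 37)*(-68) = ((12 + 5)*(-4) - 37)*(-68) = (17*(-4) - 37)*(-68) = (-68 - 37)*(-68) = -105*(-68) = 7140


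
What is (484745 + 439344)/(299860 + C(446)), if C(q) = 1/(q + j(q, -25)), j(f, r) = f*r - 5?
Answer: 9896069101/3211200739 ≈ 3.0817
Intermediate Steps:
j(f, r) = -5 + f*r
C(q) = 1/(-5 - 24*q) (C(q) = 1/(q + (-5 + q*(-25))) = 1/(q + (-5 - 25*q)) = 1/(-5 - 24*q))
(484745 + 439344)/(299860 + C(446)) = (484745 + 439344)/(299860 + 1/(-5 - 24*446)) = 924089/(299860 + 1/(-5 - 10704)) = 924089/(299860 + 1/(-10709)) = 924089/(299860 - 1/10709) = 924089/(3211200739/10709) = 924089*(10709/3211200739) = 9896069101/3211200739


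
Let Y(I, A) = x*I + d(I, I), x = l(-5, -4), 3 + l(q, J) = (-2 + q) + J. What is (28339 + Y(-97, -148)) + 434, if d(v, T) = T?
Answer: 30034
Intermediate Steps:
l(q, J) = -5 + J + q (l(q, J) = -3 + ((-2 + q) + J) = -3 + (-2 + J + q) = -5 + J + q)
x = -14 (x = -5 - 4 - 5 = -14)
Y(I, A) = -13*I (Y(I, A) = -14*I + I = -13*I)
(28339 + Y(-97, -148)) + 434 = (28339 - 13*(-97)) + 434 = (28339 + 1261) + 434 = 29600 + 434 = 30034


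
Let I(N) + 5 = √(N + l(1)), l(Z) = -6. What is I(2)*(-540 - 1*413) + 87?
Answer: 4852 - 1906*I ≈ 4852.0 - 1906.0*I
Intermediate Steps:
I(N) = -5 + √(-6 + N) (I(N) = -5 + √(N - 6) = -5 + √(-6 + N))
I(2)*(-540 - 1*413) + 87 = (-5 + √(-6 + 2))*(-540 - 1*413) + 87 = (-5 + √(-4))*(-540 - 413) + 87 = (-5 + 2*I)*(-953) + 87 = (4765 - 1906*I) + 87 = 4852 - 1906*I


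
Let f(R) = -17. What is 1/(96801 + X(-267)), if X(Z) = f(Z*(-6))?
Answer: 1/96784 ≈ 1.0332e-5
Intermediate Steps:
X(Z) = -17
1/(96801 + X(-267)) = 1/(96801 - 17) = 1/96784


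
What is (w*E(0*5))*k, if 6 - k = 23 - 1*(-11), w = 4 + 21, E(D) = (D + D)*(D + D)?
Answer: 0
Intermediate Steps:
E(D) = 4*D² (E(D) = (2*D)*(2*D) = 4*D²)
w = 25
k = -28 (k = 6 - (23 - 1*(-11)) = 6 - (23 + 11) = 6 - 1*34 = 6 - 34 = -28)
(w*E(0*5))*k = (25*(4*(0*5)²))*(-28) = (25*(4*0²))*(-28) = (25*(4*0))*(-28) = (25*0)*(-28) = 0*(-28) = 0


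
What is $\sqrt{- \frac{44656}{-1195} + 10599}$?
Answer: $\frac{\sqrt{15189000895}}{1195} \approx 103.13$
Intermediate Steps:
$\sqrt{- \frac{44656}{-1195} + 10599} = \sqrt{\left(-44656\right) \left(- \frac{1}{1195}\right) + 10599} = \sqrt{\frac{44656}{1195} + 10599} = \sqrt{\frac{12710461}{1195}} = \frac{\sqrt{15189000895}}{1195}$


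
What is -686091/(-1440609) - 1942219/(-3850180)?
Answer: 1813184005917/1848867986540 ≈ 0.98070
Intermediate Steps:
-686091/(-1440609) - 1942219/(-3850180) = -686091*(-1/1440609) - 1942219*(-1/3850180) = 228697/480203 + 1942219/3850180 = 1813184005917/1848867986540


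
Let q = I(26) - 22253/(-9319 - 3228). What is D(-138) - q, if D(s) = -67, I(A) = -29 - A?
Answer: -172817/12547 ≈ -13.774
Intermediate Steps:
q = -667832/12547 (q = (-29 - 1*26) - 22253/(-9319 - 3228) = (-29 - 26) - 22253/(-12547) = -55 - 22253*(-1/12547) = -55 + 22253/12547 = -667832/12547 ≈ -53.226)
D(-138) - q = -67 - 1*(-667832/12547) = -67 + 667832/12547 = -172817/12547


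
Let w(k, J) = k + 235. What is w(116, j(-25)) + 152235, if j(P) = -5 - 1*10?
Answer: 152586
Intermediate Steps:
j(P) = -15 (j(P) = -5 - 10 = -15)
w(k, J) = 235 + k
w(116, j(-25)) + 152235 = (235 + 116) + 152235 = 351 + 152235 = 152586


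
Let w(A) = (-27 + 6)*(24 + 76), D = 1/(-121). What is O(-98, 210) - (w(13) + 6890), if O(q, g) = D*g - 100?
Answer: -591900/121 ≈ -4891.7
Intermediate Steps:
D = -1/121 ≈ -0.0082645
O(q, g) = -100 - g/121 (O(q, g) = -g/121 - 100 = -100 - g/121)
w(A) = -2100 (w(A) = -21*100 = -2100)
O(-98, 210) - (w(13) + 6890) = (-100 - 1/121*210) - (-2100 + 6890) = (-100 - 210/121) - 1*4790 = -12310/121 - 4790 = -591900/121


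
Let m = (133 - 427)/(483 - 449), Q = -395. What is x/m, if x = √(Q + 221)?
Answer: -17*I*√174/147 ≈ -1.5255*I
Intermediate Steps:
x = I*√174 (x = √(-395 + 221) = √(-174) = I*√174 ≈ 13.191*I)
m = -147/17 (m = -294/34 = -294*1/34 = -147/17 ≈ -8.6471)
x/m = (I*√174)/(-147/17) = (I*√174)*(-17/147) = -17*I*√174/147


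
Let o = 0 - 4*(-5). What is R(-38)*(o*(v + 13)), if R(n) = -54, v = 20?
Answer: -35640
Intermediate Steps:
o = 20 (o = 0 + 20 = 20)
R(-38)*(o*(v + 13)) = -1080*(20 + 13) = -1080*33 = -54*660 = -35640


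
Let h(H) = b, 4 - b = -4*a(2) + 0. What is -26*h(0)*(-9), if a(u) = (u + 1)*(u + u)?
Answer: 12168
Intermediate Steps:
a(u) = 2*u*(1 + u) (a(u) = (1 + u)*(2*u) = 2*u*(1 + u))
b = 52 (b = 4 - (-8*2*(1 + 2) + 0) = 4 - (-8*2*3 + 0) = 4 - (-4*12 + 0) = 4 - (-48 + 0) = 4 - 1*(-48) = 4 + 48 = 52)
h(H) = 52
-26*h(0)*(-9) = -26*52*(-9) = -1352*(-9) = 12168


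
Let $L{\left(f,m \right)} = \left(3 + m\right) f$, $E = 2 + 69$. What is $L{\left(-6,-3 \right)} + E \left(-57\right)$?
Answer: $-4047$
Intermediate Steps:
$E = 71$
$L{\left(f,m \right)} = f \left(3 + m\right)$
$L{\left(-6,-3 \right)} + E \left(-57\right) = - 6 \left(3 - 3\right) + 71 \left(-57\right) = \left(-6\right) 0 - 4047 = 0 - 4047 = -4047$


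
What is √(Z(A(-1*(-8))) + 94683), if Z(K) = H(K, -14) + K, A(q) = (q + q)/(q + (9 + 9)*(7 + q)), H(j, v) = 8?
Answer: √1829525923/139 ≈ 307.72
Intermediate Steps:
A(q) = 2*q/(126 + 19*q) (A(q) = (2*q)/(q + 18*(7 + q)) = (2*q)/(q + (126 + 18*q)) = (2*q)/(126 + 19*q) = 2*q/(126 + 19*q))
Z(K) = 8 + K
√(Z(A(-1*(-8))) + 94683) = √((8 + 2*(-1*(-8))/(126 + 19*(-1*(-8)))) + 94683) = √((8 + 2*8/(126 + 19*8)) + 94683) = √((8 + 2*8/(126 + 152)) + 94683) = √((8 + 2*8/278) + 94683) = √((8 + 2*8*(1/278)) + 94683) = √((8 + 8/139) + 94683) = √(1120/139 + 94683) = √(13162057/139) = √1829525923/139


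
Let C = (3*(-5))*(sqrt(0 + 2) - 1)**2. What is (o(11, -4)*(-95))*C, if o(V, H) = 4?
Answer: 17100 - 11400*sqrt(2) ≈ 977.97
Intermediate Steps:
C = -15*(-1 + sqrt(2))**2 (C = -15*(sqrt(2) - 1)**2 = -15*(-1 + sqrt(2))**2 ≈ -2.5736)
(o(11, -4)*(-95))*C = (4*(-95))*(-45 + 30*sqrt(2)) = -380*(-45 + 30*sqrt(2)) = 17100 - 11400*sqrt(2)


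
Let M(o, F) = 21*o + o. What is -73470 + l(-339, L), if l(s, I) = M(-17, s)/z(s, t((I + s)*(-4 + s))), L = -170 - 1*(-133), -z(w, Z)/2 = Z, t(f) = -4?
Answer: -294067/4 ≈ -73517.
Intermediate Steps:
M(o, F) = 22*o
z(w, Z) = -2*Z
L = -37 (L = -170 + 133 = -37)
l(s, I) = -187/4 (l(s, I) = (22*(-17))/((-2*(-4))) = -374/8 = -374*⅛ = -187/4)
-73470 + l(-339, L) = -73470 - 187/4 = -294067/4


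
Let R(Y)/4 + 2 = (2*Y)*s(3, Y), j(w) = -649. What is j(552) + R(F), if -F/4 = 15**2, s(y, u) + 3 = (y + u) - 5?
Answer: 6515343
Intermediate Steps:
s(y, u) = -8 + u + y (s(y, u) = -3 + ((y + u) - 5) = -3 + ((u + y) - 5) = -3 + (-5 + u + y) = -8 + u + y)
F = -900 (F = -4*15**2 = -4*225 = -900)
R(Y) = -8 + 8*Y*(-5 + Y) (R(Y) = -8 + 4*((2*Y)*(-8 + Y + 3)) = -8 + 4*((2*Y)*(-5 + Y)) = -8 + 4*(2*Y*(-5 + Y)) = -8 + 8*Y*(-5 + Y))
j(552) + R(F) = -649 + (-8 + 8*(-900)*(-5 - 900)) = -649 + (-8 + 8*(-900)*(-905)) = -649 + (-8 + 6516000) = -649 + 6515992 = 6515343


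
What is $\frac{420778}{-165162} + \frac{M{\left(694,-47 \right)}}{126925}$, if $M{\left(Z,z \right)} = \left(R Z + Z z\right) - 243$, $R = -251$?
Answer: $- \frac{8760486556}{2096318685} \approx -4.179$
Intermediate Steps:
$M{\left(Z,z \right)} = -243 - 251 Z + Z z$ ($M{\left(Z,z \right)} = \left(- 251 Z + Z z\right) - 243 = -243 - 251 Z + Z z$)
$\frac{420778}{-165162} + \frac{M{\left(694,-47 \right)}}{126925} = \frac{420778}{-165162} + \frac{-243 - 174194 + 694 \left(-47\right)}{126925} = 420778 \left(- \frac{1}{165162}\right) + \left(-243 - 174194 - 32618\right) \frac{1}{126925} = - \frac{210389}{82581} - \frac{41411}{25385} = - \frac{8760486556}{2096318685}$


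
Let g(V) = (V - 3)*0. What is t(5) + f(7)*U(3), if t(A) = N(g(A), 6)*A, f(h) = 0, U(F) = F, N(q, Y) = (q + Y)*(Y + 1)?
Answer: 210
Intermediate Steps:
g(V) = 0 (g(V) = (-3 + V)*0 = 0)
N(q, Y) = (1 + Y)*(Y + q) (N(q, Y) = (Y + q)*(1 + Y) = (1 + Y)*(Y + q))
t(A) = 42*A (t(A) = (6 + 0 + 6**2 + 6*0)*A = (6 + 0 + 36 + 0)*A = 42*A)
t(5) + f(7)*U(3) = 42*5 + 0*3 = 210 + 0 = 210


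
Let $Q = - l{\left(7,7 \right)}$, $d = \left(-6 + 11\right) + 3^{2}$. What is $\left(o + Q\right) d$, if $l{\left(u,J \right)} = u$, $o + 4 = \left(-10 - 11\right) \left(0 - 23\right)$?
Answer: $6608$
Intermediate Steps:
$o = 479$ ($o = -4 + \left(-10 - 11\right) \left(0 - 23\right) = -4 - -483 = -4 + 483 = 479$)
$d = 14$ ($d = 5 + 9 = 14$)
$Q = -7$ ($Q = \left(-1\right) 7 = -7$)
$\left(o + Q\right) d = \left(479 - 7\right) 14 = 472 \cdot 14 = 6608$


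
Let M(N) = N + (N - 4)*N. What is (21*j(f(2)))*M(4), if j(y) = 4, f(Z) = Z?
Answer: 336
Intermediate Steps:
M(N) = N + N*(-4 + N) (M(N) = N + (-4 + N)*N = N + N*(-4 + N))
(21*j(f(2)))*M(4) = (21*4)*(4*(-3 + 4)) = 84*(4*1) = 84*4 = 336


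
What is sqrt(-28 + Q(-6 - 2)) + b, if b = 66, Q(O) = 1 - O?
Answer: 66 + I*sqrt(19) ≈ 66.0 + 4.3589*I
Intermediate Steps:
sqrt(-28 + Q(-6 - 2)) + b = sqrt(-28 + (1 - (-6 - 2))) + 66 = sqrt(-28 + (1 - 1*(-8))) + 66 = sqrt(-28 + (1 + 8)) + 66 = sqrt(-28 + 9) + 66 = sqrt(-19) + 66 = I*sqrt(19) + 66 = 66 + I*sqrt(19)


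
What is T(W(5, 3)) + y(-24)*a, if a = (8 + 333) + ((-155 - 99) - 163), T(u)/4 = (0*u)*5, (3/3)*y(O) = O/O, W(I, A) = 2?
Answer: -76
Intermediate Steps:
y(O) = 1 (y(O) = O/O = 1)
T(u) = 0 (T(u) = 4*((0*u)*5) = 4*(0*5) = 4*0 = 0)
a = -76 (a = 341 + (-254 - 163) = 341 - 417 = -76)
T(W(5, 3)) + y(-24)*a = 0 + 1*(-76) = 0 - 76 = -76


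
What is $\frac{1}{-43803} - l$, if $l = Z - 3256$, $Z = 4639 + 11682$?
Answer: $- \frac{572286196}{43803} \approx -13065.0$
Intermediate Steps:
$Z = 16321$
$l = 13065$ ($l = 16321 - 3256 = 13065$)
$\frac{1}{-43803} - l = \frac{1}{-43803} - 13065 = - \frac{1}{43803} - 13065 = - \frac{572286196}{43803}$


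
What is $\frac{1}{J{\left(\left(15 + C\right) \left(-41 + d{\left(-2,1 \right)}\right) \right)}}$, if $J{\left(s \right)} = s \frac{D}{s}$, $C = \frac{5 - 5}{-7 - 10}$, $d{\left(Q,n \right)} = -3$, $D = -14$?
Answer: $- \frac{1}{14} \approx -0.071429$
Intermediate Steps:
$C = 0$ ($C = \frac{0}{-17} = 0 \left(- \frac{1}{17}\right) = 0$)
$J{\left(s \right)} = -14$ ($J{\left(s \right)} = s \left(- \frac{14}{s}\right) = -14$)
$\frac{1}{J{\left(\left(15 + C\right) \left(-41 + d{\left(-2,1 \right)}\right) \right)}} = \frac{1}{-14} = - \frac{1}{14}$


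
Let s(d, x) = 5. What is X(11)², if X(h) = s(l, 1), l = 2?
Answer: 25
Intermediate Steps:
X(h) = 5
X(11)² = 5² = 25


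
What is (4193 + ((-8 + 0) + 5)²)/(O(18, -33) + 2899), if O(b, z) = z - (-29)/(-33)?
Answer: 138666/94549 ≈ 1.4666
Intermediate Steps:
O(b, z) = -29/33 + z (O(b, z) = z - (-29)*(-1)/33 = z - 1*29/33 = z - 29/33 = -29/33 + z)
(4193 + ((-8 + 0) + 5)²)/(O(18, -33) + 2899) = (4193 + ((-8 + 0) + 5)²)/((-29/33 - 33) + 2899) = (4193 + (-8 + 5)²)/(-1118/33 + 2899) = (4193 + (-3)²)/(94549/33) = (4193 + 9)*(33/94549) = 4202*(33/94549) = 138666/94549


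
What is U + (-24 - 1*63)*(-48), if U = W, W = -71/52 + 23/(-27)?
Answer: 5859991/1404 ≈ 4173.8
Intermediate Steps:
W = -3113/1404 (W = -71*1/52 + 23*(-1/27) = -71/52 - 23/27 = -3113/1404 ≈ -2.2172)
U = -3113/1404 ≈ -2.2172
U + (-24 - 1*63)*(-48) = -3113/1404 + (-24 - 1*63)*(-48) = -3113/1404 + (-24 - 63)*(-48) = -3113/1404 - 87*(-48) = -3113/1404 + 4176 = 5859991/1404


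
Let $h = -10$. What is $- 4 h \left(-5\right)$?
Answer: $-200$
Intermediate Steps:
$- 4 h \left(-5\right) = \left(-4\right) \left(-10\right) \left(-5\right) = 40 \left(-5\right) = -200$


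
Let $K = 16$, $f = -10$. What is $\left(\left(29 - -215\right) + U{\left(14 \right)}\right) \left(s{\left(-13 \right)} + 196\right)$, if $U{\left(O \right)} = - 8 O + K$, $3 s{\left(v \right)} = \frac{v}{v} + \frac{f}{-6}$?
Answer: $\frac{262256}{9} \approx 29140.0$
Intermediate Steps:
$s{\left(v \right)} = \frac{8}{9}$ ($s{\left(v \right)} = \frac{\frac{v}{v} - \frac{10}{-6}}{3} = \frac{1 - - \frac{5}{3}}{3} = \frac{1 + \frac{5}{3}}{3} = \frac{1}{3} \cdot \frac{8}{3} = \frac{8}{9}$)
$U{\left(O \right)} = 16 - 8 O$ ($U{\left(O \right)} = - 8 O + 16 = 16 - 8 O$)
$\left(\left(29 - -215\right) + U{\left(14 \right)}\right) \left(s{\left(-13 \right)} + 196\right) = \left(\left(29 - -215\right) + \left(16 - 112\right)\right) \left(\frac{8}{9} + 196\right) = \left(\left(29 + 215\right) + \left(16 - 112\right)\right) \frac{1772}{9} = \left(244 - 96\right) \frac{1772}{9} = 148 \cdot \frac{1772}{9} = \frac{262256}{9}$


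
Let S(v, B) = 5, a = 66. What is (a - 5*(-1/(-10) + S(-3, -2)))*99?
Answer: 8019/2 ≈ 4009.5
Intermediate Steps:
(a - 5*(-1/(-10) + S(-3, -2)))*99 = (66 - 5*(-1/(-10) + 5))*99 = (66 - 5*(-1*(-⅒) + 5))*99 = (66 - 5*(⅒ + 5))*99 = (66 - 5*51/10)*99 = (66 - 51/2)*99 = (81/2)*99 = 8019/2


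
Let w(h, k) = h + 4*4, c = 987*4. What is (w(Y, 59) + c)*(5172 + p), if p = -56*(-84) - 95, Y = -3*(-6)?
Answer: 38947942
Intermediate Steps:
c = 3948
Y = 18
w(h, k) = 16 + h (w(h, k) = h + 16 = 16 + h)
p = 4609 (p = 4704 - 95 = 4609)
(w(Y, 59) + c)*(5172 + p) = ((16 + 18) + 3948)*(5172 + 4609) = (34 + 3948)*9781 = 3982*9781 = 38947942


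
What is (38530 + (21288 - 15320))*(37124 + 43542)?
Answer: 3589475668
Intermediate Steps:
(38530 + (21288 - 15320))*(37124 + 43542) = (38530 + 5968)*80666 = 44498*80666 = 3589475668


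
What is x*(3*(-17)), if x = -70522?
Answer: 3596622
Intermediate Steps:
x*(3*(-17)) = -211566*(-17) = -70522*(-51) = 3596622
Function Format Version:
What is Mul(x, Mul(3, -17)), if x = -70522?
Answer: 3596622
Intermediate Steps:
Mul(x, Mul(3, -17)) = Mul(-70522, Mul(3, -17)) = Mul(-70522, -51) = 3596622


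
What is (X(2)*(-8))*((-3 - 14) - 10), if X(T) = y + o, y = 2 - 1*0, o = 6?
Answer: 1728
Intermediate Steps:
y = 2 (y = 2 + 0 = 2)
X(T) = 8 (X(T) = 2 + 6 = 8)
(X(2)*(-8))*((-3 - 14) - 10) = (8*(-8))*((-3 - 14) - 10) = -64*(-17 - 10) = -64*(-27) = 1728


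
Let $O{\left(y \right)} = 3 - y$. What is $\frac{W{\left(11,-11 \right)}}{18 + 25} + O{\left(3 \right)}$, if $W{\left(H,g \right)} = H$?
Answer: $\frac{11}{43} \approx 0.25581$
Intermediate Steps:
$\frac{W{\left(11,-11 \right)}}{18 + 25} + O{\left(3 \right)} = \frac{11}{18 + 25} + \left(3 - 3\right) = \frac{11}{43} + \left(3 - 3\right) = 11 \cdot \frac{1}{43} + 0 = \frac{11}{43} + 0 = \frac{11}{43}$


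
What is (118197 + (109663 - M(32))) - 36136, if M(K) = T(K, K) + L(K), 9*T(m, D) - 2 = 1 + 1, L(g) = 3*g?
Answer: 1724648/9 ≈ 1.9163e+5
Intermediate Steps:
T(m, D) = 4/9 (T(m, D) = 2/9 + (1 + 1)/9 = 2/9 + (⅑)*2 = 2/9 + 2/9 = 4/9)
M(K) = 4/9 + 3*K
(118197 + (109663 - M(32))) - 36136 = (118197 + (109663 - (4/9 + 3*32))) - 36136 = (118197 + (109663 - (4/9 + 96))) - 36136 = (118197 + (109663 - 1*868/9)) - 36136 = (118197 + (109663 - 868/9)) - 36136 = (118197 + 986099/9) - 36136 = 2049872/9 - 36136 = 1724648/9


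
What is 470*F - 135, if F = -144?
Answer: -67815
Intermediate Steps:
470*F - 135 = 470*(-144) - 135 = -67680 - 135 = -67815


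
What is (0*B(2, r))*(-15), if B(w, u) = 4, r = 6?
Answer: 0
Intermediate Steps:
(0*B(2, r))*(-15) = (0*4)*(-15) = 0*(-15) = 0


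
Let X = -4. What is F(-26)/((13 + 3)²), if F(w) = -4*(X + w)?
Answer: 15/32 ≈ 0.46875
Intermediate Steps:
F(w) = 16 - 4*w (F(w) = -4*(-4 + w) = 16 - 4*w)
F(-26)/((13 + 3)²) = (16 - 4*(-26))/((13 + 3)²) = (16 + 104)/(16²) = 120/256 = 120*(1/256) = 15/32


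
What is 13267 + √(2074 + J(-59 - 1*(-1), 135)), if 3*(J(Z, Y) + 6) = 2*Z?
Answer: 13267 + 2*√4566/3 ≈ 13312.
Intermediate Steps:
J(Z, Y) = -6 + 2*Z/3 (J(Z, Y) = -6 + (2*Z)/3 = -6 + 2*Z/3)
13267 + √(2074 + J(-59 - 1*(-1), 135)) = 13267 + √(2074 + (-6 + 2*(-59 - 1*(-1))/3)) = 13267 + √(2074 + (-6 + 2*(-59 + 1)/3)) = 13267 + √(2074 + (-6 + (⅔)*(-58))) = 13267 + √(2074 + (-6 - 116/3)) = 13267 + √(2074 - 134/3) = 13267 + √(6088/3) = 13267 + 2*√4566/3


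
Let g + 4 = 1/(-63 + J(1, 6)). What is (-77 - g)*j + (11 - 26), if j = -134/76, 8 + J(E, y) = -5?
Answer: 328329/2888 ≈ 113.69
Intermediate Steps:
J(E, y) = -13 (J(E, y) = -8 - 5 = -13)
g = -305/76 (g = -4 + 1/(-63 - 13) = -4 + 1/(-76) = -4 - 1/76 = -305/76 ≈ -4.0132)
j = -67/38 (j = -134*1/76 = -67/38 ≈ -1.7632)
(-77 - g)*j + (11 - 26) = (-77 - 1*(-305/76))*(-67/38) + (11 - 26) = (-77 + 305/76)*(-67/38) - 15 = -5547/76*(-67/38) - 15 = 371649/2888 - 15 = 328329/2888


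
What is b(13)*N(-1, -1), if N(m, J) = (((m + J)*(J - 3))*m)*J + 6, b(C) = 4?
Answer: 56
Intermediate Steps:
N(m, J) = 6 + J*m*(-3 + J)*(J + m) (N(m, J) = (((J + m)*(-3 + J))*m)*J + 6 = (((-3 + J)*(J + m))*m)*J + 6 = (m*(-3 + J)*(J + m))*J + 6 = J*m*(-3 + J)*(J + m) + 6 = 6 + J*m*(-3 + J)*(J + m))
b(13)*N(-1, -1) = 4*(6 - 1*(-1)**3 + (-1)**2*(-1)**2 - 3*(-1)*(-1)**2 - 3*(-1)*(-1)**2) = 4*(6 - 1*(-1) + 1*1 - 3*(-1)*1 - 3*(-1)*1) = 4*(6 + 1 + 1 + 3 + 3) = 4*14 = 56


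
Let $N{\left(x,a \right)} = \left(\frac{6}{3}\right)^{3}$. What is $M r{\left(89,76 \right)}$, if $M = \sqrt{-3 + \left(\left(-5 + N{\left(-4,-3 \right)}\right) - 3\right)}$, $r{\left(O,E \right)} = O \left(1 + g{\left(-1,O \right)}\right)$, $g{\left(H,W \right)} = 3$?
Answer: $356 i \sqrt{3} \approx 616.61 i$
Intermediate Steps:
$r{\left(O,E \right)} = 4 O$ ($r{\left(O,E \right)} = O \left(1 + 3\right) = O 4 = 4 O$)
$N{\left(x,a \right)} = 8$ ($N{\left(x,a \right)} = \left(6 \cdot \frac{1}{3}\right)^{3} = 2^{3} = 8$)
$M = i \sqrt{3}$ ($M = \sqrt{-3 + \left(\left(-5 + 8\right) - 3\right)} = \sqrt{-3 + \left(3 - 3\right)} = \sqrt{-3 + 0} = \sqrt{-3} = i \sqrt{3} \approx 1.732 i$)
$M r{\left(89,76 \right)} = i \sqrt{3} \cdot 4 \cdot 89 = i \sqrt{3} \cdot 356 = 356 i \sqrt{3}$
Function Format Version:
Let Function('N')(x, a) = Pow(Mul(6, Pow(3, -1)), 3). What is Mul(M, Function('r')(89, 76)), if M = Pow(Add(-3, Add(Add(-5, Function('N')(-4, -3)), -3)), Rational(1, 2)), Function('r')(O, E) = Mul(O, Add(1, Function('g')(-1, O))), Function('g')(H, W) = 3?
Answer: Mul(356, I, Pow(3, Rational(1, 2))) ≈ Mul(616.61, I)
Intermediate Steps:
Function('r')(O, E) = Mul(4, O) (Function('r')(O, E) = Mul(O, Add(1, 3)) = Mul(O, 4) = Mul(4, O))
Function('N')(x, a) = 8 (Function('N')(x, a) = Pow(Mul(6, Rational(1, 3)), 3) = Pow(2, 3) = 8)
M = Mul(I, Pow(3, Rational(1, 2))) (M = Pow(Add(-3, Add(Add(-5, 8), -3)), Rational(1, 2)) = Pow(Add(-3, Add(3, -3)), Rational(1, 2)) = Pow(Add(-3, 0), Rational(1, 2)) = Pow(-3, Rational(1, 2)) = Mul(I, Pow(3, Rational(1, 2))) ≈ Mul(1.7320, I))
Mul(M, Function('r')(89, 76)) = Mul(Mul(I, Pow(3, Rational(1, 2))), Mul(4, 89)) = Mul(Mul(I, Pow(3, Rational(1, 2))), 356) = Mul(356, I, Pow(3, Rational(1, 2)))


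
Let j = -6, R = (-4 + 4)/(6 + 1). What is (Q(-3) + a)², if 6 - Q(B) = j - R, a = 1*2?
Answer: 196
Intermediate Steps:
a = 2
R = 0 (R = 0/7 = 0*(⅐) = 0)
Q(B) = 12 (Q(B) = 6 - (-6 - 1*0) = 6 - (-6 + 0) = 6 - 1*(-6) = 6 + 6 = 12)
(Q(-3) + a)² = (12 + 2)² = 14² = 196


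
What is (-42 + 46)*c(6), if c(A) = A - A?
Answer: 0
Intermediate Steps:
c(A) = 0
(-42 + 46)*c(6) = (-42 + 46)*0 = 4*0 = 0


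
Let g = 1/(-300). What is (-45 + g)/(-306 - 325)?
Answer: 13501/189300 ≈ 0.071321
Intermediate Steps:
g = -1/300 ≈ -0.0033333
(-45 + g)/(-306 - 325) = (-45 - 1/300)/(-306 - 325) = -13501/300/(-631) = -13501/300*(-1/631) = 13501/189300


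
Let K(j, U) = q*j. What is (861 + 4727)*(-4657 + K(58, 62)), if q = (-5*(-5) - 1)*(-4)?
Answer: -57137300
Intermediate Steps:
q = -96 (q = (25 - 1)*(-4) = 24*(-4) = -96)
K(j, U) = -96*j
(861 + 4727)*(-4657 + K(58, 62)) = (861 + 4727)*(-4657 - 96*58) = 5588*(-4657 - 5568) = 5588*(-10225) = -57137300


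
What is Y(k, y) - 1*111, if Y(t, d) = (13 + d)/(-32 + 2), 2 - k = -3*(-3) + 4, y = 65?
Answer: -568/5 ≈ -113.60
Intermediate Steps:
k = -11 (k = 2 - (-3*(-3) + 4) = 2 - (9 + 4) = 2 - 1*13 = 2 - 13 = -11)
Y(t, d) = -13/30 - d/30 (Y(t, d) = (13 + d)/(-30) = (13 + d)*(-1/30) = -13/30 - d/30)
Y(k, y) - 1*111 = (-13/30 - 1/30*65) - 1*111 = (-13/30 - 13/6) - 111 = -13/5 - 111 = -568/5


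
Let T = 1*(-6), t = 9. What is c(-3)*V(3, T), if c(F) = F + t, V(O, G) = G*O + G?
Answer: -144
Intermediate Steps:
T = -6
V(O, G) = G + G*O
c(F) = 9 + F (c(F) = F + 9 = 9 + F)
c(-3)*V(3, T) = (9 - 3)*(-6*(1 + 3)) = 6*(-6*4) = 6*(-24) = -144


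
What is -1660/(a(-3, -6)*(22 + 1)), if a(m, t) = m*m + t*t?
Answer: -332/207 ≈ -1.6039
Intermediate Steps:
a(m, t) = m² + t²
-1660/(a(-3, -6)*(22 + 1)) = -1660/(((-3)² + (-6)²)*(22 + 1)) = -1660/((9 + 36)*23) = -1660/(45*23) = -1660/1035 = -1*332/207 = -332/207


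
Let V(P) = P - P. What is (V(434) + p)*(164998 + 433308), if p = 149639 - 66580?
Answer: 49694698054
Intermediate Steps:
V(P) = 0
p = 83059
(V(434) + p)*(164998 + 433308) = (0 + 83059)*(164998 + 433308) = 83059*598306 = 49694698054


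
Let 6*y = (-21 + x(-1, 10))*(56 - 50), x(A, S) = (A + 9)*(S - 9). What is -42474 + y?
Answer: -42487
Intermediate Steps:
x(A, S) = (-9 + S)*(9 + A) (x(A, S) = (9 + A)*(-9 + S) = (-9 + S)*(9 + A))
y = -13 (y = ((-21 + (-81 - 9*(-1) + 9*10 - 1*10))*(56 - 50))/6 = ((-21 + (-81 + 9 + 90 - 10))*6)/6 = ((-21 + 8)*6)/6 = (-13*6)/6 = (⅙)*(-78) = -13)
-42474 + y = -42474 - 13 = -42487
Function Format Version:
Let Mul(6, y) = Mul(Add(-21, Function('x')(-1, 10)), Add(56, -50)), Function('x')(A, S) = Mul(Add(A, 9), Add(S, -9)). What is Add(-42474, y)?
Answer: -42487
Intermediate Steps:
Function('x')(A, S) = Mul(Add(-9, S), Add(9, A)) (Function('x')(A, S) = Mul(Add(9, A), Add(-9, S)) = Mul(Add(-9, S), Add(9, A)))
y = -13 (y = Mul(Rational(1, 6), Mul(Add(-21, Add(-81, Mul(-9, -1), Mul(9, 10), Mul(-1, 10))), Add(56, -50))) = Mul(Rational(1, 6), Mul(Add(-21, Add(-81, 9, 90, -10)), 6)) = Mul(Rational(1, 6), Mul(Add(-21, 8), 6)) = Mul(Rational(1, 6), Mul(-13, 6)) = Mul(Rational(1, 6), -78) = -13)
Add(-42474, y) = Add(-42474, -13) = -42487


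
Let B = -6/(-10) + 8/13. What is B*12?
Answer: 948/65 ≈ 14.585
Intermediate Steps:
B = 79/65 (B = -6*(-⅒) + 8*(1/13) = ⅗ + 8/13 = 79/65 ≈ 1.2154)
B*12 = (79/65)*12 = 948/65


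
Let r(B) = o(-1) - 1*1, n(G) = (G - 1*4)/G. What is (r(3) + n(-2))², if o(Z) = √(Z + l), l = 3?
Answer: (2 + √2)² ≈ 11.657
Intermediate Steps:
n(G) = (-4 + G)/G (n(G) = (G - 4)/G = (-4 + G)/G)
o(Z) = √(3 + Z) (o(Z) = √(Z + 3) = √(3 + Z))
r(B) = -1 + √2 (r(B) = √(3 - 1) - 1*1 = √2 - 1 = -1 + √2)
(r(3) + n(-2))² = ((-1 + √2) + (-4 - 2)/(-2))² = ((-1 + √2) - ½*(-6))² = ((-1 + √2) + 3)² = (2 + √2)²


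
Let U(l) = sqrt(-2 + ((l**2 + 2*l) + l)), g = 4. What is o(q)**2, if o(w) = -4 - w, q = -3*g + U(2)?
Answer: 72 - 32*sqrt(2) ≈ 26.745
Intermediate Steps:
U(l) = sqrt(-2 + l**2 + 3*l) (U(l) = sqrt(-2 + (l**2 + 3*l)) = sqrt(-2 + l**2 + 3*l))
q = -12 + 2*sqrt(2) (q = -3*4 + sqrt(-2 + 2**2 + 3*2) = -12 + sqrt(-2 + 4 + 6) = -12 + sqrt(8) = -12 + 2*sqrt(2) ≈ -9.1716)
o(q)**2 = (-4 - (-12 + 2*sqrt(2)))**2 = (-4 + (12 - 2*sqrt(2)))**2 = (8 - 2*sqrt(2))**2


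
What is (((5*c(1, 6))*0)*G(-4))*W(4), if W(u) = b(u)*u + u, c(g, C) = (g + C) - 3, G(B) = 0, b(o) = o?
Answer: 0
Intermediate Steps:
c(g, C) = -3 + C + g (c(g, C) = (C + g) - 3 = -3 + C + g)
W(u) = u + u**2 (W(u) = u*u + u = u**2 + u = u + u**2)
(((5*c(1, 6))*0)*G(-4))*W(4) = (((5*(-3 + 6 + 1))*0)*0)*(4*(1 + 4)) = (((5*4)*0)*0)*(4*5) = ((20*0)*0)*20 = (0*0)*20 = 0*20 = 0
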